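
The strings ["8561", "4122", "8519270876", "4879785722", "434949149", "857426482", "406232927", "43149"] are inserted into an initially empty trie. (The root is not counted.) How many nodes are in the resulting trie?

Count nodes per top-level branch (shared prefixes stored once):
  '4'-branch (406232927, 4122, 43149, 434949149, 4879785722): 32 nodes
  '8'-branch (8519270876, 8561, 857426482): 19 nodes
Sum: 51

51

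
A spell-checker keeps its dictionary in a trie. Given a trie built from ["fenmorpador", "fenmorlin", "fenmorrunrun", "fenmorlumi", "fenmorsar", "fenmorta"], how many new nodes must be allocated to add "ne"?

"ne" shares no prefix with any stored word, so all 2 characters open new nodes.
2 − 0 = 2 new nodes.

2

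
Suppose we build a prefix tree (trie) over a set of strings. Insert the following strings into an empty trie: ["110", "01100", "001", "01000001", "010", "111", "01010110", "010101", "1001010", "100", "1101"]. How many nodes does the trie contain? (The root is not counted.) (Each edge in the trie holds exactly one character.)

29

Count nodes per top-level branch (shared prefixes stored once):
  '0'-branch (001, 010, 01000001, 010101, 01010110, 01100): 18 nodes
  '1'-branch (100, 1001010, 110, 1101, 111): 11 nodes
Sum: 29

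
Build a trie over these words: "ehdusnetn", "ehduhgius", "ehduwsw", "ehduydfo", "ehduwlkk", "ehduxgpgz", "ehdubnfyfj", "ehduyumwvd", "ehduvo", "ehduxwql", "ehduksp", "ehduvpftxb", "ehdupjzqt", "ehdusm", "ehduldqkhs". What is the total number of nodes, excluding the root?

65

For each word, the new-node count is its length minus the longest prefix already in the trie:
  "ehdusnetn" → 9 new (e, h, d, u, s, n, e, t, n)
  "ehduhgius" → prefix "ehdu" already present; 5 new (h, g, i, u, s)
  "ehduwsw" → prefix "ehdu" already present; 3 new (w, s, w)
  "ehduydfo" → prefix "ehdu" already present; 4 new (y, d, f, o)
  "ehduwlkk" → prefix "ehduw" already present; 3 new (l, k, k)
  "ehduxgpgz" → prefix "ehdu" already present; 5 new (x, g, p, g, z)
  "ehdubnfyfj" → prefix "ehdu" already present; 6 new (b, n, f, y, f, j)
  "ehduyumwvd" → prefix "ehduy" already present; 5 new (u, m, w, v, d)
  "ehduvo" → prefix "ehdu" already present; 2 new (v, o)
  "ehduxwql" → prefix "ehdux" already present; 3 new (w, q, l)
  "ehduksp" → prefix "ehdu" already present; 3 new (k, s, p)
  "ehduvpftxb" → prefix "ehduv" already present; 5 new (p, f, t, x, b)
  "ehdupjzqt" → prefix "ehdu" already present; 5 new (p, j, z, q, t)
  "ehdusm" → prefix "ehdus" already present; 1 new (m)
  "ehduldqkhs" → prefix "ehdu" already present; 6 new (l, d, q, k, h, s)
Total nodes = 9 + 5 + 3 + 4 + 3 + 5 + 6 + 5 + 2 + 3 + 3 + 5 + 5 + 1 + 6 = 65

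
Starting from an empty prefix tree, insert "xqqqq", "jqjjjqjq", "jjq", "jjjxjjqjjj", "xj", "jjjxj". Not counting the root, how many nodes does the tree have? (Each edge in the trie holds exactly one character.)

Trace insertions, counting only characters that open a new branch:
  "xqqqq" → 5 new (x, q, q, q, q)
  "jqjjjqjq" → 8 new (j, q, j, j, j, q, j, q)
  "jjq" → prefix "j" already present; 2 new (j, q)
  "jjjxjjqjjj" → prefix "jj" already present; 8 new (j, x, j, j, q, j, j, j)
  "xj" → prefix "x" already present; 1 new (j)
  "jjjxj" → prefix "jjjxj" already present; 0 new (none)
Total nodes = 5 + 8 + 2 + 8 + 1 + 0 = 24

24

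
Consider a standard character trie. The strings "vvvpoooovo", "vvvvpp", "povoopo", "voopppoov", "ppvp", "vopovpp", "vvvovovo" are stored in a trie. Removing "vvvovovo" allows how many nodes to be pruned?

Walk "vvvovovo" from the leaf back toward the root, removing each node that no remaining word uses.
The suffix "ovovo" (5 nodes) is used only by "vvvovovo"; the node for "vvv" still has the child "p", so pruning stops there.
Nodes removed: 5

5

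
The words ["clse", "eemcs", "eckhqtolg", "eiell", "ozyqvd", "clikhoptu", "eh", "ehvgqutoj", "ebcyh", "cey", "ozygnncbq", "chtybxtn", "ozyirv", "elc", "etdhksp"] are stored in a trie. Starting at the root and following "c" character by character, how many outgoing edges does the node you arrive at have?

Follow the path "c" to its node, then look at its outgoing edges.
Characters that immediately follow "c" among the stored strings: {e, h, l}.
That node has 3 child edges.

3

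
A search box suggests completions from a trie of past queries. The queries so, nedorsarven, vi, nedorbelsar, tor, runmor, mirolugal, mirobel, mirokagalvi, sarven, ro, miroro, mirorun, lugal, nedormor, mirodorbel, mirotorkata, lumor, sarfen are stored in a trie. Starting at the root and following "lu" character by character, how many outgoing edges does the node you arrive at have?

2

Follow the path "lu" to its node, then look at its outgoing edges.
Characters that immediately follow "lu" among the stored strings: {g, m}.
That node has 2 child edges.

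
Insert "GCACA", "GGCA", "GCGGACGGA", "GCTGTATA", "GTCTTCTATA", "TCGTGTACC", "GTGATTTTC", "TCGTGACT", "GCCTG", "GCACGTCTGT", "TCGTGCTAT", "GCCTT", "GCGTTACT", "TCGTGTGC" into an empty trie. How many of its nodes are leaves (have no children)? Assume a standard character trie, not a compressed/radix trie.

14

A leaf is a node with no children — equivalently, the end of a word that is not a proper prefix of any other stored word.
Those words: "GCACA", "GCACGTCTGT", "GCCTG", "GCCTT", "GCGGACGGA", "GCGTTACT", "GCTGTATA", "GGCA", "GTCTTCTATA", "GTGATTTTC", "TCGTGACT", "TCGTGCTAT", "TCGTGTACC", "TCGTGTGC"
Leaf count: 14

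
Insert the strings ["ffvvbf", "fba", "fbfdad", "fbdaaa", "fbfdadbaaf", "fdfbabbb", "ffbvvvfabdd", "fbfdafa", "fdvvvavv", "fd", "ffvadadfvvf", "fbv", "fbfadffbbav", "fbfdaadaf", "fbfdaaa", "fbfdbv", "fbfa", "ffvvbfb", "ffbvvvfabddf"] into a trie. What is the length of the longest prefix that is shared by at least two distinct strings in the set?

Equivalently: take the maximum, over all pairs, of their longest common prefix length.
"ffbvvvfabdd" and "ffbvvvfabddf" agree on "ffbvvvfabdd" (11 characters) before diverging; nothing deeper is shared.
Longest shared-prefix length: 11

11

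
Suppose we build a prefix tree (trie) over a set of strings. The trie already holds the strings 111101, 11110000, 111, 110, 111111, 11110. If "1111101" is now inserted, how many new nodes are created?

2

The longest prefix of "1111101" already in the trie is "11111" (length 5).
New nodes needed: |"1111101"| − 5 = 7 − 5 = 2.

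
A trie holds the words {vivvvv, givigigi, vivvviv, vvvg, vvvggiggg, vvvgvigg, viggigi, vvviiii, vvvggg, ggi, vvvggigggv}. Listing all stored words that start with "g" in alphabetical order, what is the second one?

givigigi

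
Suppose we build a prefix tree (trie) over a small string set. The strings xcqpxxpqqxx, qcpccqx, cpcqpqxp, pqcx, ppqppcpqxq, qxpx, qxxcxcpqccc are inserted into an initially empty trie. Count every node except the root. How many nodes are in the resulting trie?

Trace insertions, counting only characters that open a new branch:
  "xcqpxxpqqxx" → 11 new (x, c, q, p, x, x, p, q, q, x, x)
  "qcpccqx" → 7 new (q, c, p, c, c, q, x)
  "cpcqpqxp" → 8 new (c, p, c, q, p, q, x, p)
  "pqcx" → 4 new (p, q, c, x)
  "ppqppcpqxq" → prefix "p" already present; 9 new (p, q, p, p, c, p, q, x, q)
  "qxpx" → prefix "q" already present; 3 new (x, p, x)
  "qxxcxcpqccc" → prefix "qx" already present; 9 new (x, c, x, c, p, q, c, c, c)
Total nodes = 11 + 7 + 8 + 4 + 9 + 3 + 9 = 51

51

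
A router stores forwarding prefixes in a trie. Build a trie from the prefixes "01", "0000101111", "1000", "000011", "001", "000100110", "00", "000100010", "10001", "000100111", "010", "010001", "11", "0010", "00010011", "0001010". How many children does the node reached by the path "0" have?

The children of the "0" node are the distinct next characters among strings starting with "0".
Characters that immediately follow "0" among the stored strings: {0, 1}.
That node has 2 child edges.

2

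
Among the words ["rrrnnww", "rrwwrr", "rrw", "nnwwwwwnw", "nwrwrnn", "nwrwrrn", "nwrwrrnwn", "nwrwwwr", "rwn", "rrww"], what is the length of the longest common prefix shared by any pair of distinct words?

Equivalently: take the maximum, over all pairs, of their longest common prefix length.
e.g. "nwrwrrn" and "nwrwrrnwn" share the prefix "nwrwrrn" of length 7; no pair shares a longer one.
Longest shared-prefix length: 7

7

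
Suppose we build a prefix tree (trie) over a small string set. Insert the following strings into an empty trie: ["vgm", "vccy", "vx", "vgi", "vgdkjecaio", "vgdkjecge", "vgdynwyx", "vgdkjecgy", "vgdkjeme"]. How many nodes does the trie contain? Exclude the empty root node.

26

For each word, the new-node count is its length minus the longest prefix already in the trie:
  "vgm" → 3 new (v, g, m)
  "vccy" → prefix "v" already present; 3 new (c, c, y)
  "vx" → prefix "v" already present; 1 new (x)
  "vgi" → prefix "vg" already present; 1 new (i)
  "vgdkjecaio" → prefix "vg" already present; 8 new (d, k, j, e, c, a, i, o)
  "vgdkjecge" → prefix "vgdkjec" already present; 2 new (g, e)
  "vgdynwyx" → prefix "vgd" already present; 5 new (y, n, w, y, x)
  "vgdkjecgy" → prefix "vgdkjecg" already present; 1 new (y)
  "vgdkjeme" → prefix "vgdkje" already present; 2 new (m, e)
Total nodes = 3 + 3 + 1 + 1 + 8 + 2 + 5 + 1 + 2 = 26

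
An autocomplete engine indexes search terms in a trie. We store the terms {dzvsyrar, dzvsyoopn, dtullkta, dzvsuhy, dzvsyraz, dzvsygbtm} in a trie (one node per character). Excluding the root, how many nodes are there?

27

For each word, the new-node count is its length minus the longest prefix already in the trie:
  "dzvsyrar" → 8 new (d, z, v, s, y, r, a, r)
  "dzvsyoopn" → prefix "dzvsy" already present; 4 new (o, o, p, n)
  "dtullkta" → prefix "d" already present; 7 new (t, u, l, l, k, t, a)
  "dzvsuhy" → prefix "dzvs" already present; 3 new (u, h, y)
  "dzvsyraz" → prefix "dzvsyra" already present; 1 new (z)
  "dzvsygbtm" → prefix "dzvsy" already present; 4 new (g, b, t, m)
Total nodes = 8 + 4 + 7 + 3 + 1 + 4 = 27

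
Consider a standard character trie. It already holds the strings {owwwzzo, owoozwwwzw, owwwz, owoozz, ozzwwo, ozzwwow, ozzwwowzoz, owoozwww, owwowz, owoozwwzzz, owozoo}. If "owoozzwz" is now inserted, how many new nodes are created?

2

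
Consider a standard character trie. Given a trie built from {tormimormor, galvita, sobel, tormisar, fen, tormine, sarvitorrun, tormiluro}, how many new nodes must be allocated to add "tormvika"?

4

Walking "tormvika" from the root, the first 4 characters ("torm") follow existing edges; "v" is the first miss.
New nodes needed: |"tormvika"| − 4 = 8 − 4 = 4.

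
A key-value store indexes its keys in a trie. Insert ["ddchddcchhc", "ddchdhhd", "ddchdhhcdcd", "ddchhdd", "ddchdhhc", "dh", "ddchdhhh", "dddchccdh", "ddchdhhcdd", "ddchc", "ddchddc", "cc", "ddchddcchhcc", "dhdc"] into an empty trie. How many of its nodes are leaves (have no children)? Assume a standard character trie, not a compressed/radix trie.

10

Leaves are exactly the stored words that no other stored word extends.
Those words: "cc", "ddchc", "ddchddcchhcc", "ddchdhhcdcd", "ddchdhhcdd", "ddchdhhd", "ddchdhhh", "ddchhdd", "dddchccdh", "dhdc"
Leaf count: 10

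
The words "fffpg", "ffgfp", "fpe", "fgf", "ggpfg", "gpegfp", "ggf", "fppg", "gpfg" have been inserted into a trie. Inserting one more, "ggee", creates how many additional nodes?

2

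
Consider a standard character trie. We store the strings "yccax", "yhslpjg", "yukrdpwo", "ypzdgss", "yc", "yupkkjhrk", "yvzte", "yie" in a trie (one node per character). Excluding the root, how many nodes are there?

Trace insertions, counting only characters that open a new branch:
  "yccax" → 5 new (y, c, c, a, x)
  "yhslpjg" → prefix "y" already present; 6 new (h, s, l, p, j, g)
  "yukrdpwo" → prefix "y" already present; 7 new (u, k, r, d, p, w, o)
  "ypzdgss" → prefix "y" already present; 6 new (p, z, d, g, s, s)
  "yc" → prefix "yc" already present; 0 new (none)
  "yupkkjhrk" → prefix "yu" already present; 7 new (p, k, k, j, h, r, k)
  "yvzte" → prefix "y" already present; 4 new (v, z, t, e)
  "yie" → prefix "y" already present; 2 new (i, e)
Total nodes = 5 + 6 + 7 + 6 + 0 + 7 + 4 + 2 = 37

37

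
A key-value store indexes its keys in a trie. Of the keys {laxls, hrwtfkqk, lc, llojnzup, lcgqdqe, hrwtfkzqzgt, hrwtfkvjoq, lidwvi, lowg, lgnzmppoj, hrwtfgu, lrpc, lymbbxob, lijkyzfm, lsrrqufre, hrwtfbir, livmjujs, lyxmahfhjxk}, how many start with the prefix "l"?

13

Walk to "l"; the words in its subtree are exactly those with that prefix.
Words under "l": laxls, lc, lcgqdqe, lgnzmppoj, lidwvi, lijkyzfm, livmjujs, llojnzup, lowg, lrpc, lsrrqufre, lymbbxob, lyxmahfhjxk
Count: 13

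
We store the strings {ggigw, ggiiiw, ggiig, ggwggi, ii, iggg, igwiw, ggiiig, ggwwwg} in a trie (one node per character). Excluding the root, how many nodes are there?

For each word, the new-node count is its length minus the longest prefix already in the trie:
  "ggigw" → 5 new (g, g, i, g, w)
  "ggiiiw" → prefix "ggi" already present; 3 new (i, i, w)
  "ggiig" → prefix "ggii" already present; 1 new (g)
  "ggwggi" → prefix "gg" already present; 4 new (w, g, g, i)
  "ii" → 2 new (i, i)
  "iggg" → prefix "i" already present; 3 new (g, g, g)
  "igwiw" → prefix "ig" already present; 3 new (w, i, w)
  "ggiiig" → prefix "ggiii" already present; 1 new (g)
  "ggwwwg" → prefix "ggw" already present; 3 new (w, w, g)
Total nodes = 5 + 3 + 1 + 4 + 2 + 3 + 3 + 1 + 3 = 25

25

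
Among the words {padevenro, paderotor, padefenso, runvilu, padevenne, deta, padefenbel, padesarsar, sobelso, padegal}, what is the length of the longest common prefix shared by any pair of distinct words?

Equivalently: take the maximum, over all pairs, of their longest common prefix length.
"padefenbel" and "padefenso" agree on "padefen" (7 characters) before diverging; nothing deeper is shared.
Longest shared-prefix length: 7

7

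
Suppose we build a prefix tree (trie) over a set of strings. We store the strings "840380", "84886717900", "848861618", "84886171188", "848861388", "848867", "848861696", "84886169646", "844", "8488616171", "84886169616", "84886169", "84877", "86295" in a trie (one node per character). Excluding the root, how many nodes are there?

Insert word by word; a character creates a node only if that edge doesn't already exist:
  "840380" → 6 new (8, 4, 0, 3, 8, 0)
  "84886717900" → prefix "84" already present; 9 new (8, 8, 6, 7, 1, 7, 9, 0, 0)
  "848861618" → prefix "84886" already present; 4 new (1, 6, 1, 8)
  "84886171188" → prefix "848861" already present; 5 new (7, 1, 1, 8, 8)
  "848861388" → prefix "848861" already present; 3 new (3, 8, 8)
  "848867" → prefix "848867" already present; 0 new (none)
  "848861696" → prefix "8488616" already present; 2 new (9, 6)
  "84886169646" → prefix "848861696" already present; 2 new (4, 6)
  "844" → prefix "84" already present; 1 new (4)
  "8488616171" → prefix "84886161" already present; 2 new (7, 1)
  "84886169616" → prefix "848861696" already present; 2 new (1, 6)
  "84886169" → prefix "84886169" already present; 0 new (none)
  "84877" → prefix "848" already present; 2 new (7, 7)
  "86295" → prefix "8" already present; 4 new (6, 2, 9, 5)
Total nodes = 6 + 9 + 4 + 5 + 3 + 0 + 2 + 2 + 1 + 2 + 2 + 0 + 2 + 4 = 42

42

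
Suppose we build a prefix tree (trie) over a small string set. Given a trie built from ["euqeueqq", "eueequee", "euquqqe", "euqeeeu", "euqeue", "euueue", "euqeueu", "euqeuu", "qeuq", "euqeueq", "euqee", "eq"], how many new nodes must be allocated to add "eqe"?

Walking "eqe" from the root, the first 2 characters ("eq") follow existing edges; "e" is the first miss.
So 3 − 2 = 1 new nodes.

1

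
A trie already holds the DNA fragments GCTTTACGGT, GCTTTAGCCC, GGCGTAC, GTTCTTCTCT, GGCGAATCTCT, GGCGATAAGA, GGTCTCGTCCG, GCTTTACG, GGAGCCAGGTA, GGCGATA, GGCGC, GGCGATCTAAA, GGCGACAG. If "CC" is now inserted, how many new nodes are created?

No existing word starts with "C", so every character of "CC" needs a new node.
2 − 0 = 2 new nodes.

2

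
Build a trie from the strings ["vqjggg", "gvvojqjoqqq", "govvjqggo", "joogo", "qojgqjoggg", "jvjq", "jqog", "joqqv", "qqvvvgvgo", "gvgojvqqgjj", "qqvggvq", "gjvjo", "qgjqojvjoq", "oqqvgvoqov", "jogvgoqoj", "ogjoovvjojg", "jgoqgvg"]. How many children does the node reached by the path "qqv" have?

2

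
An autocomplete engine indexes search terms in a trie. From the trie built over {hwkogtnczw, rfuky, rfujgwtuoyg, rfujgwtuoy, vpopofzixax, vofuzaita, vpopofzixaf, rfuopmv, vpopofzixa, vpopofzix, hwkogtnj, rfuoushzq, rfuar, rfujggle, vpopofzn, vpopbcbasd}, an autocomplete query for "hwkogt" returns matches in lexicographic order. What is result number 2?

hwkogtnj

Filter for "hwkogt…" and sort: "hwkogtnczw", "hwkogtnj"
Position 2: hwkogtnj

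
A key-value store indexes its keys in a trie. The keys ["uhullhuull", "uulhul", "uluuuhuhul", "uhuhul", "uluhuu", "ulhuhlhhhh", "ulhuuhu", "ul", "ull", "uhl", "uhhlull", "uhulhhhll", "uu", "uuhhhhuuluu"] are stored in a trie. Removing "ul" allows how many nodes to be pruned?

After clearing the end-marker at "ul", prune upward until reaching a node still needed by another word.
Every node on "ul" is still needed (e.g. by "uluuuhuhul"), so nothing is freed.
Nodes removed: 0

0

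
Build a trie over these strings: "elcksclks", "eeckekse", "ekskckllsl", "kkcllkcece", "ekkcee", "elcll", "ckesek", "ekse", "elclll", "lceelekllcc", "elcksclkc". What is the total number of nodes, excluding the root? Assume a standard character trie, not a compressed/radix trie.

Trace insertions, counting only characters that open a new branch:
  "elcksclks" → 9 new (e, l, c, k, s, c, l, k, s)
  "eeckekse" → prefix "e" already present; 7 new (e, c, k, e, k, s, e)
  "ekskckllsl" → prefix "e" already present; 9 new (k, s, k, c, k, l, l, s, l)
  "kkcllkcece" → 10 new (k, k, c, l, l, k, c, e, c, e)
  "ekkcee" → prefix "ek" already present; 4 new (k, c, e, e)
  "elcll" → prefix "elc" already present; 2 new (l, l)
  "ckesek" → 6 new (c, k, e, s, e, k)
  "ekse" → prefix "eks" already present; 1 new (e)
  "elclll" → prefix "elcll" already present; 1 new (l)
  "lceelekllcc" → 11 new (l, c, e, e, l, e, k, l, l, c, c)
  "elcksclkc" → prefix "elcksclk" already present; 1 new (c)
Total nodes = 9 + 7 + 9 + 10 + 4 + 2 + 6 + 1 + 1 + 11 + 1 = 61

61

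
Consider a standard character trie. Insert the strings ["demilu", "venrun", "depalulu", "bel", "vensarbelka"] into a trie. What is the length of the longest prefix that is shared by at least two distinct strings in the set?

The deepest shared node is where two words last agree before diverging.
e.g. "venrun" and "vensarbelka" share the prefix "ven" of length 3; no pair shares a longer one.
Longest shared-prefix length: 3

3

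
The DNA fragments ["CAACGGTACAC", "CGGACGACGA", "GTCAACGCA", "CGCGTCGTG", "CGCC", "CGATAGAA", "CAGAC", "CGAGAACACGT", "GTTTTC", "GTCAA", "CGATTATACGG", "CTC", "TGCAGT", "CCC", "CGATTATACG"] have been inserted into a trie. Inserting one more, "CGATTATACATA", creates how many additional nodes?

3

The longest prefix of "CGATTATACATA" already in the trie is "CGATTATAC" (length 9).
New nodes needed: |"CGATTATACATA"| − 9 = 12 − 9 = 3.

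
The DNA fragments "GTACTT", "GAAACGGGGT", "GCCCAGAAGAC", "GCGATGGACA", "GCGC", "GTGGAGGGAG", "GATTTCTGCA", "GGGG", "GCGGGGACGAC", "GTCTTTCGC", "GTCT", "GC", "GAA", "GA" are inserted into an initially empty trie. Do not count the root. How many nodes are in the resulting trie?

68

Trace insertions, counting only characters that open a new branch:
  "GTACTT" → 6 new (G, T, A, C, T, T)
  "GAAACGGGGT" → prefix "G" already present; 9 new (A, A, A, C, G, G, G, G, T)
  "GCCCAGAAGAC" → prefix "G" already present; 10 new (C, C, C, A, G, A, A, G, A, C)
  "GCGATGGACA" → prefix "GC" already present; 8 new (G, A, T, G, G, A, C, A)
  "GCGC" → prefix "GCG" already present; 1 new (C)
  "GTGGAGGGAG" → prefix "GT" already present; 8 new (G, G, A, G, G, G, A, G)
  "GATTTCTGCA" → prefix "GA" already present; 8 new (T, T, T, C, T, G, C, A)
  "GGGG" → prefix "G" already present; 3 new (G, G, G)
  "GCGGGGACGAC" → prefix "GCG" already present; 8 new (G, G, G, A, C, G, A, C)
  "GTCTTTCGC" → prefix "GT" already present; 7 new (C, T, T, T, C, G, C)
  "GTCT" → prefix "GTCT" already present; 0 new (none)
  "GC" → prefix "GC" already present; 0 new (none)
  "GAA" → prefix "GAA" already present; 0 new (none)
  "GA" → prefix "GA" already present; 0 new (none)
Total nodes = 6 + 9 + 10 + 8 + 1 + 8 + 8 + 3 + 8 + 7 + 0 + 0 + 0 + 0 = 68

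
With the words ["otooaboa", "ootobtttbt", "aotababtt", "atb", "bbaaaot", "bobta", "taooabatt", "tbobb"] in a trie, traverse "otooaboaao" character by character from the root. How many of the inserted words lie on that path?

1

Traverse "otooaboaao" character by character; count nodes along the way that are marked as word ends.
Prefixes of the query that are stored words: "otooaboa"
Count: 1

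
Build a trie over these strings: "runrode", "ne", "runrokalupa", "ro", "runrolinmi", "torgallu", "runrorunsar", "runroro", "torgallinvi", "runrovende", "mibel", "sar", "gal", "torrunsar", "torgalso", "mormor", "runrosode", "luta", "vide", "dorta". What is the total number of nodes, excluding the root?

Count nodes per top-level branch (shared prefixes stored once):
  'd'-branch (dorta): 5 nodes
  'g'-branch (gal): 3 nodes
  'l'-branch (luta): 4 nodes
  'm'-branch (mibel, mormor): 10 nodes
  'n'-branch (ne): 2 nodes
  'r'-branch (ro, runrode, runrokalupa, runrolinmi, runroro, runrorunsar, runrosode, runrovende): 35 nodes
  's'-branch (sar): 3 nodes
  't'-branch (torgallinvi, torgallu, torgalso, torrunsar): 20 nodes
  'v'-branch (vide): 4 nodes
Sum: 86

86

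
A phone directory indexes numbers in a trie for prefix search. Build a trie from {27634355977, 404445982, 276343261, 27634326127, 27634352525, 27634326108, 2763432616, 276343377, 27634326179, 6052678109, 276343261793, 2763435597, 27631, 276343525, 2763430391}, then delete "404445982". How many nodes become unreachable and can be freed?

9

After clearing the end-marker at "404445982", prune upward until reaching a node still needed by another word.
No other word shares any prefix with "404445982", so all 9 of its nodes go.
Nodes removed: 9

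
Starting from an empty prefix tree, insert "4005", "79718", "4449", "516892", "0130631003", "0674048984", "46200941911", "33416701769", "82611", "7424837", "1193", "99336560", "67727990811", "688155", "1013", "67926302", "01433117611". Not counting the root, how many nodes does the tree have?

115

Count nodes per top-level branch (shared prefixes stored once):
  '0'-branch (0130631003, 01433117611, 0674048984): 28 nodes
  '1'-branch (1013, 1193): 7 nodes
  '3'-branch (33416701769): 11 nodes
  '4'-branch (4005, 4449, 46200941911): 17 nodes
  '5'-branch (516892): 6 nodes
  '6'-branch (67727990811, 67926302, 688155): 22 nodes
  '7'-branch (7424837, 79718): 11 nodes
  '8'-branch (82611): 5 nodes
  '9'-branch (99336560): 8 nodes
Sum: 115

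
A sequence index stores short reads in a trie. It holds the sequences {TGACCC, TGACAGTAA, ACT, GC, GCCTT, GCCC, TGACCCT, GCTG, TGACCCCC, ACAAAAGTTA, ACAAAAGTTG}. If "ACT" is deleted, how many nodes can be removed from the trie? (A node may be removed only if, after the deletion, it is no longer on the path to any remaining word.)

1

After clearing the end-marker at "ACT", prune upward until reaching a node still needed by another word.
The suffix "T" (1 node) is used only by "ACT"; the node for "AC" still has the child "A", so pruning stops there.
Nodes removed: 1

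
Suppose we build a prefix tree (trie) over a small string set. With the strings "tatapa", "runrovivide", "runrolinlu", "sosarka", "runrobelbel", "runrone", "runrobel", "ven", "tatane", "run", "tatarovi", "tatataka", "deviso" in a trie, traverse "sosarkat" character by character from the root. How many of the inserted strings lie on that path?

1

Check each prefix of "sosarkat" against the stored set — each match is an end-marker on the path.
Prefixes of the query that are stored words: "sosarka"
Count: 1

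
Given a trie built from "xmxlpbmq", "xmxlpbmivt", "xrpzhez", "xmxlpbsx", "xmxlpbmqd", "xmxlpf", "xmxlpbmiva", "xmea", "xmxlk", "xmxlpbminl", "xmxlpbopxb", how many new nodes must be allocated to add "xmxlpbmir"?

1

"xmxlpbmi" is already a path in the trie; the remaining "r" must be added.
New nodes needed: |"xmxlpbmir"| − 8 = 9 − 8 = 1.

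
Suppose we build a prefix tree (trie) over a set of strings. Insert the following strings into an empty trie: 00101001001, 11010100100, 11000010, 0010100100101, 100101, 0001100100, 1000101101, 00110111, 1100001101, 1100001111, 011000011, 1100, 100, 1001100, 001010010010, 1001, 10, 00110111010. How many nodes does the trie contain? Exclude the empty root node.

73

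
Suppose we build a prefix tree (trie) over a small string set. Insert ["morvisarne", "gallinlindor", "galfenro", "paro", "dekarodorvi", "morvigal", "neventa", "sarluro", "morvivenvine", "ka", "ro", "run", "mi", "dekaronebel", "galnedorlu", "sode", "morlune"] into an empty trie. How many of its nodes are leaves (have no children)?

17

Leaves are exactly the stored words that no other stored word extends.
Those words: "dekarodorvi", "dekaronebel", "galfenro", "gallinlindor", "galnedorlu", "ka", "mi", "morlune", "morvigal", "morvisarne", "morvivenvine", "neventa", "paro", "ro", "run", "sarluro", "sode"
Leaf count: 17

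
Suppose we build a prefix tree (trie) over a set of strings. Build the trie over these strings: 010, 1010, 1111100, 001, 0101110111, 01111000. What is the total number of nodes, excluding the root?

28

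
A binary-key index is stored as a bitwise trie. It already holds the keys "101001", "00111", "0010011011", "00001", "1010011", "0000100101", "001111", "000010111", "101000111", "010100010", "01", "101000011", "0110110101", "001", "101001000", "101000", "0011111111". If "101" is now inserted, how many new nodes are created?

0

"101" is already a full path in the trie; only an end-marker is added.
No new nodes are needed: 0.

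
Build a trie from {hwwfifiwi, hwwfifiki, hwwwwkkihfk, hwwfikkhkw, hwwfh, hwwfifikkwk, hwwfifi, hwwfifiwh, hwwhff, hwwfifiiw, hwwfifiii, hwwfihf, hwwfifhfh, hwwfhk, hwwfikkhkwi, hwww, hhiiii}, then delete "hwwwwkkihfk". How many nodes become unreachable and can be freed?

7

Walk "hwwwwkkihfk" from the leaf back toward the root, removing each node that no remaining word uses.
The suffix "wkkihfk" (7 nodes) is used only by "hwwwwkkihfk"; "hwww" is itself a stored word, so pruning stops there.
Nodes removed: 7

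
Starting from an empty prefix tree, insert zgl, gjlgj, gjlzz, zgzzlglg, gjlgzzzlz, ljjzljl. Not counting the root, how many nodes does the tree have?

Insert word by word; a character creates a node only if that edge doesn't already exist:
  "zgl" → 3 new (z, g, l)
  "gjlgj" → 5 new (g, j, l, g, j)
  "gjlzz" → prefix "gjl" already present; 2 new (z, z)
  "zgzzlglg" → prefix "zg" already present; 6 new (z, z, l, g, l, g)
  "gjlgzzzlz" → prefix "gjlg" already present; 5 new (z, z, z, l, z)
  "ljjzljl" → 7 new (l, j, j, z, l, j, l)
Total nodes = 3 + 5 + 2 + 6 + 5 + 7 = 28

28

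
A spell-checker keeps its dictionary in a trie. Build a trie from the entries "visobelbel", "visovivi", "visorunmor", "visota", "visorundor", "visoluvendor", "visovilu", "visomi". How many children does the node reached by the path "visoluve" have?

Walk "visoluve" from the root, arriving at one node.
Characters that immediately follow "visoluve" among the stored strings: {n}.
That node has 1 child edge.

1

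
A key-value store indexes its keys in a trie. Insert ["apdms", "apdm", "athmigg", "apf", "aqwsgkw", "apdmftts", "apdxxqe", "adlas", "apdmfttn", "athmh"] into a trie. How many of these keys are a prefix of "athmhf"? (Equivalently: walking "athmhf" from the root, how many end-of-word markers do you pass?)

1

Walk "athmhf" from the root; an end-of-word marker is hit whenever a stored word is a prefix of "athmhf".
Prefixes of the query that are stored words: "athmh"
Count: 1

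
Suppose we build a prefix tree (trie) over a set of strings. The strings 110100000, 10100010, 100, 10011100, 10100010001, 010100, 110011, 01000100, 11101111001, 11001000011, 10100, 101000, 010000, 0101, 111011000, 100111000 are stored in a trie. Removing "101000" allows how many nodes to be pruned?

After clearing the end-marker at "101000", prune upward until reaching a node still needed by another word.
Every node on "101000" is still needed (e.g. by "10100010"), so nothing is freed.
Nodes removed: 0

0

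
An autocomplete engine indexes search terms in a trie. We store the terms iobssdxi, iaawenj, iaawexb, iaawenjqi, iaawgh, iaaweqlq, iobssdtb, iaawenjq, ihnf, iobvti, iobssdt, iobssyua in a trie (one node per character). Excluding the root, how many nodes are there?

Trace insertions, counting only characters that open a new branch:
  "iobssdxi" → 8 new (i, o, b, s, s, d, x, i)
  "iaawenj" → prefix "i" already present; 6 new (a, a, w, e, n, j)
  "iaawexb" → prefix "iaawe" already present; 2 new (x, b)
  "iaawenjqi" → prefix "iaawenj" already present; 2 new (q, i)
  "iaawgh" → prefix "iaaw" already present; 2 new (g, h)
  "iaaweqlq" → prefix "iaawe" already present; 3 new (q, l, q)
  "iobssdtb" → prefix "iobssd" already present; 2 new (t, b)
  "iaawenjq" → prefix "iaawenjq" already present; 0 new (none)
  "ihnf" → prefix "i" already present; 3 new (h, n, f)
  "iobvti" → prefix "iob" already present; 3 new (v, t, i)
  "iobssdt" → prefix "iobssdt" already present; 0 new (none)
  "iobssyua" → prefix "iobss" already present; 3 new (y, u, a)
Total nodes = 8 + 6 + 2 + 2 + 2 + 3 + 2 + 0 + 3 + 3 + 0 + 3 = 34

34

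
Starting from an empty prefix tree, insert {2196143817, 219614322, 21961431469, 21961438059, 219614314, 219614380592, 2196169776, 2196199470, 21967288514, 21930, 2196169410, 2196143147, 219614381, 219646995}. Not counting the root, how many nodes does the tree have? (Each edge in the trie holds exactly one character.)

48

For each word, the new-node count is its length minus the longest prefix already in the trie:
  "2196143817" → 10 new (2, 1, 9, 6, 1, 4, 3, 8, 1, 7)
  "219614322" → prefix "2196143" already present; 2 new (2, 2)
  "21961431469" → prefix "2196143" already present; 4 new (1, 4, 6, 9)
  "21961438059" → prefix "21961438" already present; 3 new (0, 5, 9)
  "219614314" → prefix "219614314" already present; 0 new (none)
  "219614380592" → prefix "21961438059" already present; 1 new (2)
  "2196169776" → prefix "21961" already present; 5 new (6, 9, 7, 7, 6)
  "2196199470" → prefix "21961" already present; 5 new (9, 9, 4, 7, 0)
  "21967288514" → prefix "2196" already present; 7 new (7, 2, 8, 8, 5, 1, 4)
  "21930" → prefix "219" already present; 2 new (3, 0)
  "2196169410" → prefix "2196169" already present; 3 new (4, 1, 0)
  "2196143147" → prefix "219614314" already present; 1 new (7)
  "219614381" → prefix "219614381" already present; 0 new (none)
  "219646995" → prefix "2196" already present; 5 new (4, 6, 9, 9, 5)
Total nodes = 10 + 2 + 4 + 3 + 0 + 1 + 5 + 5 + 7 + 2 + 3 + 1 + 0 + 5 = 48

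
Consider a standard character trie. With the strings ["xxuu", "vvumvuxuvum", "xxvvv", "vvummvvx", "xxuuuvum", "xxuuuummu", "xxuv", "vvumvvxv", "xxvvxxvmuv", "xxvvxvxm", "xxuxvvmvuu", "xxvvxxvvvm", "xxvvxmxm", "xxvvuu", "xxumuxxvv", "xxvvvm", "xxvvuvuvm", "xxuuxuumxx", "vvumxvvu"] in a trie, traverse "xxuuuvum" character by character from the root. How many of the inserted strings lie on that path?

2

Check each prefix of "xxuuuvum" against the stored set — each match is an end-marker on the path.
Prefixes of the query that are stored words: "xxuu", "xxuuuvum"
Count: 2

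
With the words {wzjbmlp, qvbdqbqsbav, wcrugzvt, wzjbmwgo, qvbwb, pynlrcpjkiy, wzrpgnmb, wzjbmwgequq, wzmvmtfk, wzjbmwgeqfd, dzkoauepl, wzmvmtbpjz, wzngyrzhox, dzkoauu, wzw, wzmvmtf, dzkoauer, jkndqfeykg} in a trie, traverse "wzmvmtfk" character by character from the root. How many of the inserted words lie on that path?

2

Check each prefix of "wzmvmtfk" against the stored set — each match is an end-marker on the path.
Prefixes of the query that are stored words: "wzmvmtf", "wzmvmtfk"
Count: 2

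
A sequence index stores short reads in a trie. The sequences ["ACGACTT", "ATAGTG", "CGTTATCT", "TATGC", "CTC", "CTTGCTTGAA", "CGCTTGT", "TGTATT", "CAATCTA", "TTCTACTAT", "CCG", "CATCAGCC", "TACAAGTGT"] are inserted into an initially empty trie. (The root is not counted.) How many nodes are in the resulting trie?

74

Trace insertions, counting only characters that open a new branch:
  "ACGACTT" → 7 new (A, C, G, A, C, T, T)
  "ATAGTG" → prefix "A" already present; 5 new (T, A, G, T, G)
  "CGTTATCT" → 8 new (C, G, T, T, A, T, C, T)
  "TATGC" → 5 new (T, A, T, G, C)
  "CTC" → prefix "C" already present; 2 new (T, C)
  "CTTGCTTGAA" → prefix "CT" already present; 8 new (T, G, C, T, T, G, A, A)
  "CGCTTGT" → prefix "CG" already present; 5 new (C, T, T, G, T)
  "TGTATT" → prefix "T" already present; 5 new (G, T, A, T, T)
  "CAATCTA" → prefix "C" already present; 6 new (A, A, T, C, T, A)
  "TTCTACTAT" → prefix "T" already present; 8 new (T, C, T, A, C, T, A, T)
  "CCG" → prefix "C" already present; 2 new (C, G)
  "CATCAGCC" → prefix "CA" already present; 6 new (T, C, A, G, C, C)
  "TACAAGTGT" → prefix "TA" already present; 7 new (C, A, A, G, T, G, T)
Total nodes = 7 + 5 + 8 + 5 + 2 + 8 + 5 + 5 + 6 + 8 + 2 + 6 + 7 = 74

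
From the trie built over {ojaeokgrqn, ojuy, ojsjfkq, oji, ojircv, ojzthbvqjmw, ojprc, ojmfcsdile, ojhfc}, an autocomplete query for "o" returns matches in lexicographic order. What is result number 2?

ojhfc

Words with prefix "o", in lexicographic order: "ojaeokgrqn", "ojhfc", "oji", "ojircv", "ojmfcsdile", "ojprc", "ojsjfkq", "ojuy", "ojzthbvqjmw"
The 2nd is ojhfc.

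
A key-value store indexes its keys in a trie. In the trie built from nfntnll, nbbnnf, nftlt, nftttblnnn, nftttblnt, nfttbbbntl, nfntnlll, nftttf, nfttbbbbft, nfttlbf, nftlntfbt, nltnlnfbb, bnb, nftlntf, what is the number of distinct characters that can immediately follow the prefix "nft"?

Walk "nft" from the root, arriving at one node.
Distinct next characters after "nft": l, t.
That node has 2 child edges.

2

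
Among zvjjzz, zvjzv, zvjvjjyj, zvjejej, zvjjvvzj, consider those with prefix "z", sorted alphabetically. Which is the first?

DFS of the "z" subtree visits, in order: "zvjejej", "zvjjvvzj", "zvjjzz", "zvjvjjyj", "zvjzv"
Position 1: zvjejej

zvjejej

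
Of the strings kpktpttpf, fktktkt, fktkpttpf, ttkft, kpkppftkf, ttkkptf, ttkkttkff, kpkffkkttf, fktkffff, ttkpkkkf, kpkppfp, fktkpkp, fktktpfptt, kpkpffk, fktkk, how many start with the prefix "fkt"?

6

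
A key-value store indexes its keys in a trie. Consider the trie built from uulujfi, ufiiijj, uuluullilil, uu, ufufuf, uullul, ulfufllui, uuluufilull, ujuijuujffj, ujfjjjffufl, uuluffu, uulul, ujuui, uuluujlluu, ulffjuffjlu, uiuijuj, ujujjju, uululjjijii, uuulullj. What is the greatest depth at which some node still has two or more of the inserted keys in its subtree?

The deepest shared node is where two words last agree before diverging.
e.g. "uulul" and "uululjjijii" share the prefix "uulul" of length 5; no pair shares a longer one.
Longest shared-prefix length: 5

5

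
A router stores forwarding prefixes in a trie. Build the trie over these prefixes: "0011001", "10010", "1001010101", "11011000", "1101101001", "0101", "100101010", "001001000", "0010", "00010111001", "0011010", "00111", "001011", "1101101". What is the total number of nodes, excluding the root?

51

For each word, the new-node count is its length minus the longest prefix already in the trie:
  "0011001" → 7 new (0, 0, 1, 1, 0, 0, 1)
  "10010" → 5 new (1, 0, 0, 1, 0)
  "1001010101" → prefix "10010" already present; 5 new (1, 0, 1, 0, 1)
  "11011000" → prefix "1" already present; 7 new (1, 0, 1, 1, 0, 0, 0)
  "1101101001" → prefix "110110" already present; 4 new (1, 0, 0, 1)
  "0101" → prefix "0" already present; 3 new (1, 0, 1)
  "100101010" → prefix "100101010" already present; 0 new (none)
  "001001000" → prefix "001" already present; 6 new (0, 0, 1, 0, 0, 0)
  "0010" → prefix "0010" already present; 0 new (none)
  "00010111001" → prefix "00" already present; 9 new (0, 1, 0, 1, 1, 1, 0, 0, 1)
  "0011010" → prefix "00110" already present; 2 new (1, 0)
  "00111" → prefix "0011" already present; 1 new (1)
  "001011" → prefix "0010" already present; 2 new (1, 1)
  "1101101" → prefix "1101101" already present; 0 new (none)
Total nodes = 7 + 5 + 5 + 7 + 4 + 3 + 0 + 6 + 0 + 9 + 2 + 1 + 2 + 0 = 51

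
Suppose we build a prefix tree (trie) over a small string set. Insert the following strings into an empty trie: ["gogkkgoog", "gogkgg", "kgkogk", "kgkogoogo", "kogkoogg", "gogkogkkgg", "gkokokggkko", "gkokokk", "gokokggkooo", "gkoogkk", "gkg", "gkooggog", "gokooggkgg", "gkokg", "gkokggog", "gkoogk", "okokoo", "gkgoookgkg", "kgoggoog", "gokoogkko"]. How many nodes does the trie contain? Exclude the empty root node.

94

Trace insertions, counting only characters that open a new branch:
  "gogkkgoog" → 9 new (g, o, g, k, k, g, o, o, g)
  "gogkgg" → prefix "gogk" already present; 2 new (g, g)
  "kgkogk" → 6 new (k, g, k, o, g, k)
  "kgkogoogo" → prefix "kgkog" already present; 4 new (o, o, g, o)
  "kogkoogg" → prefix "k" already present; 7 new (o, g, k, o, o, g, g)
  "gogkogkkgg" → prefix "gogk" already present; 6 new (o, g, k, k, g, g)
  "gkokokggkko" → prefix "g" already present; 10 new (k, o, k, o, k, g, g, k, k, o)
  "gkokokk" → prefix "gkokok" already present; 1 new (k)
  "gokokggkooo" → prefix "go" already present; 9 new (k, o, k, g, g, k, o, o, o)
  "gkoogkk" → prefix "gko" already present; 4 new (o, g, k, k)
  "gkg" → prefix "gk" already present; 1 new (g)
  "gkooggog" → prefix "gkoog" already present; 3 new (g, o, g)
  "gokooggkgg" → prefix "goko" already present; 6 new (o, g, g, k, g, g)
  "gkokg" → prefix "gkok" already present; 1 new (g)
  "gkokggog" → prefix "gkokg" already present; 3 new (g, o, g)
  "gkoogk" → prefix "gkoogk" already present; 0 new (none)
  "okokoo" → 6 new (o, k, o, k, o, o)
  "gkgoookgkg" → prefix "gkg" already present; 7 new (o, o, o, k, g, k, g)
  "kgoggoog" → prefix "kg" already present; 6 new (o, g, g, o, o, g)
  "gokoogkko" → prefix "gokoog" already present; 3 new (k, k, o)
Total nodes = 9 + 2 + 6 + 4 + 7 + 6 + 10 + 1 + 9 + 4 + 1 + 3 + 6 + 1 + 3 + 0 + 6 + 7 + 6 + 3 = 94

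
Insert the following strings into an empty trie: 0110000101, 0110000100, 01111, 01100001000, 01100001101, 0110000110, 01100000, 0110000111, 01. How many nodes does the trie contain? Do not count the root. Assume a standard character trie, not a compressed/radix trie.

Insert word by word; a character creates a node only if that edge doesn't already exist:
  "0110000101" → 10 new (0, 1, 1, 0, 0, 0, 0, 1, 0, 1)
  "0110000100" → prefix "011000010" already present; 1 new (0)
  "01111" → prefix "011" already present; 2 new (1, 1)
  "01100001000" → prefix "0110000100" already present; 1 new (0)
  "01100001101" → prefix "01100001" already present; 3 new (1, 0, 1)
  "0110000110" → prefix "0110000110" already present; 0 new (none)
  "01100000" → prefix "0110000" already present; 1 new (0)
  "0110000111" → prefix "011000011" already present; 1 new (1)
  "01" → prefix "01" already present; 0 new (none)
Total nodes = 10 + 1 + 2 + 1 + 3 + 0 + 1 + 1 + 0 = 19

19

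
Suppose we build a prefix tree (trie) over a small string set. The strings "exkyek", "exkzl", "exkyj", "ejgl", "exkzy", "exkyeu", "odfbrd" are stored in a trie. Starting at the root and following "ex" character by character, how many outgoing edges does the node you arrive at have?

The children of the "ex" node are the distinct next characters among strings starting with "ex".
Characters that immediately follow "ex" among the stored strings: {k}.
That node has 1 child edge.

1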